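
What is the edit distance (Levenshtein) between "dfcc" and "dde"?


Computing edit distance: "dfcc" -> "dde"
DP table:
           d    d    e
      0    1    2    3
  d   1    0    1    2
  f   2    1    1    2
  c   3    2    2    2
  c   4    3    3    3
Edit distance = dp[4][3] = 3

3


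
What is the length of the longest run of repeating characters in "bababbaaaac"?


Input: "bababbaaaac"
Scanning for longest run:
  Position 1 ('a'): new char, reset run to 1
  Position 2 ('b'): new char, reset run to 1
  Position 3 ('a'): new char, reset run to 1
  Position 4 ('b'): new char, reset run to 1
  Position 5 ('b'): continues run of 'b', length=2
  Position 6 ('a'): new char, reset run to 1
  Position 7 ('a'): continues run of 'a', length=2
  Position 8 ('a'): continues run of 'a', length=3
  Position 9 ('a'): continues run of 'a', length=4
  Position 10 ('c'): new char, reset run to 1
Longest run: 'a' with length 4

4


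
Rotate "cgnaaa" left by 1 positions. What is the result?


Input: "cgnaaa", rotate left by 1
First 1 characters: "c"
Remaining characters: "gnaaa"
Concatenate remaining + first: "gnaaa" + "c" = "gnaaac"

gnaaac


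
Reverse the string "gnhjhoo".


Input: gnhjhoo
Reading characters right to left:
  Position 6: 'o'
  Position 5: 'o'
  Position 4: 'h'
  Position 3: 'j'
  Position 2: 'h'
  Position 1: 'n'
  Position 0: 'g'
Reversed: oohjhng

oohjhng


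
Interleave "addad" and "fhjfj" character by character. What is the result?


Interleaving "addad" and "fhjfj":
  Position 0: 'a' from first, 'f' from second => "af"
  Position 1: 'd' from first, 'h' from second => "dh"
  Position 2: 'd' from first, 'j' from second => "dj"
  Position 3: 'a' from first, 'f' from second => "af"
  Position 4: 'd' from first, 'j' from second => "dj"
Result: afdhdjafdj

afdhdjafdj


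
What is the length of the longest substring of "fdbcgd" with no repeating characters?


Input: "fdbcgd"
Sliding window (track last position of each char):
  Position 0 ('f'): window [0,0] length 1 -- new best
  Position 1 ('d'): window [0,1] length 2 -- new best
  Position 2 ('b'): window [0,2] length 3 -- new best
  Position 3 ('c'): window [0,3] length 4 -- new best
  Position 4 ('g'): window [0,4] length 5 -- new best
  Position 5 ('d'): repeat (last at 1), move window start to 2
  Position 5 ('d'): window [2,5] length 4
Longest substring with no repeats: "fdbcg" with length 5

5


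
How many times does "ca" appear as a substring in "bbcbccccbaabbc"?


Searching for "ca" in "bbcbccccbaabbc"
Scanning each position:
  Position 0: "bb" => no
  Position 1: "bc" => no
  Position 2: "cb" => no
  Position 3: "bc" => no
  Position 4: "cc" => no
  Position 5: "cc" => no
  Position 6: "cc" => no
  Position 7: "cb" => no
  Position 8: "ba" => no
  Position 9: "aa" => no
  Position 10: "ab" => no
  Position 11: "bb" => no
  Position 12: "bc" => no
Total occurrences: 0

0


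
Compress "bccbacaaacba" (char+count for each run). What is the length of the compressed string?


Input: bccbacaaacba
Runs:
  'b' x 1 => "b1"
  'c' x 2 => "c2"
  'b' x 1 => "b1"
  'a' x 1 => "a1"
  'c' x 1 => "c1"
  'a' x 3 => "a3"
  'c' x 1 => "c1"
  'b' x 1 => "b1"
  'a' x 1 => "a1"
Compressed: "b1c2b1a1c1a3c1b1a1"
Compressed length: 18

18


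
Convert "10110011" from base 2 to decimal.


Input: "10110011" in base 2
Positional expansion:
  Digit '1' (value 1) x 2^7 = 128
  Digit '0' (value 0) x 2^6 = 0
  Digit '1' (value 1) x 2^5 = 32
  Digit '1' (value 1) x 2^4 = 16
  Digit '0' (value 0) x 2^3 = 0
  Digit '0' (value 0) x 2^2 = 0
  Digit '1' (value 1) x 2^1 = 2
  Digit '1' (value 1) x 2^0 = 1
Sum = 179

179


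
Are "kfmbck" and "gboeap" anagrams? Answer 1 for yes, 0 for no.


Strings: "kfmbck", "gboeap"
Sorted first:  bcfkkm
Sorted second: abegop
Differ at position 0: 'b' vs 'a' => not anagrams

0


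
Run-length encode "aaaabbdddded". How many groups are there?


Input: aaaabbdddded
Scanning for consecutive runs:
  Group 1: 'a' x 4 (positions 0-3)
  Group 2: 'b' x 2 (positions 4-5)
  Group 3: 'd' x 4 (positions 6-9)
  Group 4: 'e' x 1 (positions 10-10)
  Group 5: 'd' x 1 (positions 11-11)
Total groups: 5

5


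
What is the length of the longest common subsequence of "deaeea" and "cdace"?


LCS of "deaeea" and "cdace"
DP table:
           c    d    a    c    e
      0    0    0    0    0    0
  d   0    0    1    1    1    1
  e   0    0    1    1    1    2
  a   0    0    1    2    2    2
  e   0    0    1    2    2    3
  e   0    0    1    2    2    3
  a   0    0    1    2    2    3
LCS length = dp[6][5] = 3

3


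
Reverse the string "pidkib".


Input: pidkib
Reading characters right to left:
  Position 5: 'b'
  Position 4: 'i'
  Position 3: 'k'
  Position 2: 'd'
  Position 1: 'i'
  Position 0: 'p'
Reversed: bikdip

bikdip


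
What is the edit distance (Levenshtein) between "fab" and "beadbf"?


Computing edit distance: "fab" -> "beadbf"
DP table:
           b    e    a    d    b    f
      0    1    2    3    4    5    6
  f   1    1    2    3    4    5    5
  a   2    2    2    2    3    4    5
  b   3    2    3    3    3    3    4
Edit distance = dp[3][6] = 4

4


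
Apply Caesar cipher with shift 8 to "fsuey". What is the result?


Caesar cipher: shift "fsuey" by 8
  'f' (pos 5) + 8 = pos 13 = 'n'
  's' (pos 18) + 8 = pos 0 = 'a'
  'u' (pos 20) + 8 = pos 2 = 'c'
  'e' (pos 4) + 8 = pos 12 = 'm'
  'y' (pos 24) + 8 = pos 6 = 'g'
Result: nacmg

nacmg


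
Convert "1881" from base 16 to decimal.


Input: "1881" in base 16
Positional expansion:
  Digit '1' (value 1) x 16^3 = 4096
  Digit '8' (value 8) x 16^2 = 2048
  Digit '8' (value 8) x 16^1 = 128
  Digit '1' (value 1) x 16^0 = 1
Sum = 6273

6273


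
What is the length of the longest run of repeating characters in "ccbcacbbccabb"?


Input: "ccbcacbbccabb"
Scanning for longest run:
  Position 1 ('c'): continues run of 'c', length=2
  Position 2 ('b'): new char, reset run to 1
  Position 3 ('c'): new char, reset run to 1
  Position 4 ('a'): new char, reset run to 1
  Position 5 ('c'): new char, reset run to 1
  Position 6 ('b'): new char, reset run to 1
  Position 7 ('b'): continues run of 'b', length=2
  Position 8 ('c'): new char, reset run to 1
  Position 9 ('c'): continues run of 'c', length=2
  Position 10 ('a'): new char, reset run to 1
  Position 11 ('b'): new char, reset run to 1
  Position 12 ('b'): continues run of 'b', length=2
Longest run: 'c' with length 2

2


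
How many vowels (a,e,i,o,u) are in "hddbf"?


Input: hddbf
Checking each character:
  'h' at position 0: consonant
  'd' at position 1: consonant
  'd' at position 2: consonant
  'b' at position 3: consonant
  'f' at position 4: consonant
Total vowels: 0

0


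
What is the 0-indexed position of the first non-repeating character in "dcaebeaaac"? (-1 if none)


Input: dcaebeaaac
Character frequencies:
  'a': 4
  'b': 1
  'c': 2
  'd': 1
  'e': 2
Scanning left to right for freq == 1:
  Position 0 ('d'): unique! => answer = 0

0


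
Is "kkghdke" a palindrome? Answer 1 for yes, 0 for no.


Input: kkghdke
Reversed: ekdhgkk
  Compare pos 0 ('k') with pos 6 ('e'): MISMATCH
  Compare pos 1 ('k') with pos 5 ('k'): match
  Compare pos 2 ('g') with pos 4 ('d'): MISMATCH
Result: not a palindrome

0


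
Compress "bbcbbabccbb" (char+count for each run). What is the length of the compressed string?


Input: bbcbbabccbb
Runs:
  'b' x 2 => "b2"
  'c' x 1 => "c1"
  'b' x 2 => "b2"
  'a' x 1 => "a1"
  'b' x 1 => "b1"
  'c' x 2 => "c2"
  'b' x 2 => "b2"
Compressed: "b2c1b2a1b1c2b2"
Compressed length: 14

14


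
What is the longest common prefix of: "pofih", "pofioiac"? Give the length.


Words: pofih, pofioiac
  Position 0: all 'p' => match
  Position 1: all 'o' => match
  Position 2: all 'f' => match
  Position 3: all 'i' => match
  Position 4: ('h', 'o') => mismatch, stop
LCP = "pofi" (length 4)

4


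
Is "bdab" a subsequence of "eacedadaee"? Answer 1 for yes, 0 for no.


Check if "bdab" is a subsequence of "eacedadaee"
Greedy scan:
  Position 0 ('e'): no match needed
  Position 1 ('a'): no match needed
  Position 2 ('c'): no match needed
  Position 3 ('e'): no match needed
  Position 4 ('d'): no match needed
  Position 5 ('a'): no match needed
  Position 6 ('d'): no match needed
  Position 7 ('a'): no match needed
  Position 8 ('e'): no match needed
  Position 9 ('e'): no match needed
Only matched 0/4 characters => not a subsequence

0


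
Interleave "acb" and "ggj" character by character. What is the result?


Interleaving "acb" and "ggj":
  Position 0: 'a' from first, 'g' from second => "ag"
  Position 1: 'c' from first, 'g' from second => "cg"
  Position 2: 'b' from first, 'j' from second => "bj"
Result: agcgbj

agcgbj


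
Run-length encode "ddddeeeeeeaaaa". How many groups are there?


Input: ddddeeeeeeaaaa
Scanning for consecutive runs:
  Group 1: 'd' x 4 (positions 0-3)
  Group 2: 'e' x 6 (positions 4-9)
  Group 3: 'a' x 4 (positions 10-13)
Total groups: 3

3


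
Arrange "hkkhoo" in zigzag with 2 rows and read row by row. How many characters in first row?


Zigzag "hkkhoo" into 2 rows:
Placing characters:
  'h' => row 0
  'k' => row 1
  'k' => row 0
  'h' => row 1
  'o' => row 0
  'o' => row 1
Rows:
  Row 0: "hko"
  Row 1: "kho"
First row length: 3

3


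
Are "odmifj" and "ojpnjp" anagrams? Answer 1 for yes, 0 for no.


Strings: "odmifj", "ojpnjp"
Sorted first:  dfijmo
Sorted second: jjnopp
Differ at position 0: 'd' vs 'j' => not anagrams

0


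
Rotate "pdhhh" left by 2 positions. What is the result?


Input: "pdhhh", rotate left by 2
First 2 characters: "pd"
Remaining characters: "hhh"
Concatenate remaining + first: "hhh" + "pd" = "hhhpd"

hhhpd


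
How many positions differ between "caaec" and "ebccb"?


Comparing "caaec" and "ebccb" position by position:
  Position 0: 'c' vs 'e' => DIFFER
  Position 1: 'a' vs 'b' => DIFFER
  Position 2: 'a' vs 'c' => DIFFER
  Position 3: 'e' vs 'c' => DIFFER
  Position 4: 'c' vs 'b' => DIFFER
Positions that differ: 5

5


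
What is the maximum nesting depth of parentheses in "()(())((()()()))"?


Input: "()(())((()()()))"
Tracking depth:
  Position 0 '(': depth becomes 1
  Position 1 ')': depth becomes 0
  Position 2 '(': depth becomes 1
  Position 3 '(': depth becomes 2
  Position 4 ')': depth becomes 1
  Position 5 ')': depth becomes 0
  Position 6 '(': depth becomes 1
  Position 7 '(': depth becomes 2
  Position 8 '(': depth becomes 3
  Position 9 ')': depth becomes 2
  Position 10 '(': depth becomes 3
  Position 11 ')': depth becomes 2
  Position 12 '(': depth becomes 3
  Position 13 ')': depth becomes 2
  Position 14 ')': depth becomes 1
  Position 15 ')': depth becomes 0
Maximum depth reached: 3

3


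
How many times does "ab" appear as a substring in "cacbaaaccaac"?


Searching for "ab" in "cacbaaaccaac"
Scanning each position:
  Position 0: "ca" => no
  Position 1: "ac" => no
  Position 2: "cb" => no
  Position 3: "ba" => no
  Position 4: "aa" => no
  Position 5: "aa" => no
  Position 6: "ac" => no
  Position 7: "cc" => no
  Position 8: "ca" => no
  Position 9: "aa" => no
  Position 10: "ac" => no
Total occurrences: 0

0


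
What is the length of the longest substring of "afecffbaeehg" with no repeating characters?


Input: "afecffbaeehg"
Sliding window (track last position of each char):
  Position 0 ('a'): window [0,0] length 1 -- new best
  Position 1 ('f'): window [0,1] length 2 -- new best
  Position 2 ('e'): window [0,2] length 3 -- new best
  Position 3 ('c'): window [0,3] length 4 -- new best
  Position 4 ('f'): repeat (last at 1), move window start to 2
  Position 4 ('f'): window [2,4] length 3
  Position 5 ('f'): repeat (last at 4), move window start to 5
  Position 5 ('f'): window [5,5] length 1
  Position 6 ('b'): window [5,6] length 2
  Position 7 ('a'): window [5,7] length 3
  Position 8 ('e'): window [5,8] length 4
  Position 9 ('e'): repeat (last at 8), move window start to 9
  Position 9 ('e'): window [9,9] length 1
  Position 10 ('h'): window [9,10] length 2
  Position 11 ('g'): window [9,11] length 3
Longest substring with no repeats: "afec" with length 4

4


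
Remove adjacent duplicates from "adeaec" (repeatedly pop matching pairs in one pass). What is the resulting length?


Input: adeaec
Stack-based adjacent duplicate removal:
  Read 'a': push. Stack: a
  Read 'd': push. Stack: ad
  Read 'e': push. Stack: ade
  Read 'a': push. Stack: adea
  Read 'e': push. Stack: adeae
  Read 'c': push. Stack: adeaec
Final stack: "adeaec" (length 6)

6


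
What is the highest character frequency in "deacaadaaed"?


Input: deacaadaaed
Character counts:
  'a': 5
  'c': 1
  'd': 3
  'e': 2
Maximum frequency: 5

5


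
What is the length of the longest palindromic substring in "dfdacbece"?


Input: "dfdacbece"
Checking substrings for palindromes:
  [0:3] "dfd" (len 3) => palindrome
  [6:9] "ece" (len 3) => palindrome
Longest palindromic substring: "dfd" with length 3

3


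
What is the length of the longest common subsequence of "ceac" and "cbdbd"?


LCS of "ceac" and "cbdbd"
DP table:
           c    b    d    b    d
      0    0    0    0    0    0
  c   0    1    1    1    1    1
  e   0    1    1    1    1    1
  a   0    1    1    1    1    1
  c   0    1    1    1    1    1
LCS length = dp[4][5] = 1

1


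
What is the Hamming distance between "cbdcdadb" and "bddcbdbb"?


Comparing "cbdcdadb" and "bddcbdbb" position by position:
  Position 0: 'c' vs 'b' => differ
  Position 1: 'b' vs 'd' => differ
  Position 2: 'd' vs 'd' => same
  Position 3: 'c' vs 'c' => same
  Position 4: 'd' vs 'b' => differ
  Position 5: 'a' vs 'd' => differ
  Position 6: 'd' vs 'b' => differ
  Position 7: 'b' vs 'b' => same
Total differences (Hamming distance): 5

5


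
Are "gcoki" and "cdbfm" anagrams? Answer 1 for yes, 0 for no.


Strings: "gcoki", "cdbfm"
Sorted first:  cgiko
Sorted second: bcdfm
Differ at position 0: 'c' vs 'b' => not anagrams

0


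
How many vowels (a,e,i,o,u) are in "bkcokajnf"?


Input: bkcokajnf
Checking each character:
  'b' at position 0: consonant
  'k' at position 1: consonant
  'c' at position 2: consonant
  'o' at position 3: vowel (running total: 1)
  'k' at position 4: consonant
  'a' at position 5: vowel (running total: 2)
  'j' at position 6: consonant
  'n' at position 7: consonant
  'f' at position 8: consonant
Total vowels: 2

2


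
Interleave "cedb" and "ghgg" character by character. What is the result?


Interleaving "cedb" and "ghgg":
  Position 0: 'c' from first, 'g' from second => "cg"
  Position 1: 'e' from first, 'h' from second => "eh"
  Position 2: 'd' from first, 'g' from second => "dg"
  Position 3: 'b' from first, 'g' from second => "bg"
Result: cgehdgbg

cgehdgbg


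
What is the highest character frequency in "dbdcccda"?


Input: dbdcccda
Character counts:
  'a': 1
  'b': 1
  'c': 3
  'd': 3
Maximum frequency: 3

3


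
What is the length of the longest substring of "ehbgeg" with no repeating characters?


Input: "ehbgeg"
Sliding window (track last position of each char):
  Position 0 ('e'): window [0,0] length 1 -- new best
  Position 1 ('h'): window [0,1] length 2 -- new best
  Position 2 ('b'): window [0,2] length 3 -- new best
  Position 3 ('g'): window [0,3] length 4 -- new best
  Position 4 ('e'): repeat (last at 0), move window start to 1
  Position 4 ('e'): window [1,4] length 4
  Position 5 ('g'): repeat (last at 3), move window start to 4
  Position 5 ('g'): window [4,5] length 2
Longest substring with no repeats: "ehbg" with length 4

4


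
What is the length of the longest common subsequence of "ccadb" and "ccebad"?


LCS of "ccadb" and "ccebad"
DP table:
           c    c    e    b    a    d
      0    0    0    0    0    0    0
  c   0    1    1    1    1    1    1
  c   0    1    2    2    2    2    2
  a   0    1    2    2    2    3    3
  d   0    1    2    2    2    3    4
  b   0    1    2    2    3    3    4
LCS length = dp[5][6] = 4

4


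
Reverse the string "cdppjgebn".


Input: cdppjgebn
Reading characters right to left:
  Position 8: 'n'
  Position 7: 'b'
  Position 6: 'e'
  Position 5: 'g'
  Position 4: 'j'
  Position 3: 'p'
  Position 2: 'p'
  Position 1: 'd'
  Position 0: 'c'
Reversed: nbegjppdc

nbegjppdc


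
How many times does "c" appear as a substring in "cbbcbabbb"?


Searching for "c" in "cbbcbabbb"
Scanning each position:
  Position 0: "c" => MATCH
  Position 1: "b" => no
  Position 2: "b" => no
  Position 3: "c" => MATCH
  Position 4: "b" => no
  Position 5: "a" => no
  Position 6: "b" => no
  Position 7: "b" => no
  Position 8: "b" => no
Total occurrences: 2

2


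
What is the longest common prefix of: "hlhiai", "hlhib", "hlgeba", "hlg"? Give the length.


Words: hlhiai, hlhib, hlgeba, hlg
  Position 0: all 'h' => match
  Position 1: all 'l' => match
  Position 2: ('h', 'h', 'g', 'g') => mismatch, stop
LCP = "hl" (length 2)

2


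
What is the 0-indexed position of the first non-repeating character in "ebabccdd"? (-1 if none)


Input: ebabccdd
Character frequencies:
  'a': 1
  'b': 2
  'c': 2
  'd': 2
  'e': 1
Scanning left to right for freq == 1:
  Position 0 ('e'): unique! => answer = 0

0


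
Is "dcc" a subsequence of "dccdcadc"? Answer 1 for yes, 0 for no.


Check if "dcc" is a subsequence of "dccdcadc"
Greedy scan:
  Position 0 ('d'): matches sub[0] = 'd'
  Position 1 ('c'): matches sub[1] = 'c'
  Position 2 ('c'): matches sub[2] = 'c'
  Position 3 ('d'): no match needed
  Position 4 ('c'): no match needed
  Position 5 ('a'): no match needed
  Position 6 ('d'): no match needed
  Position 7 ('c'): no match needed
All 3 characters matched => is a subsequence

1


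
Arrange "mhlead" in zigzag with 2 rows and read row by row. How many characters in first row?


Zigzag "mhlead" into 2 rows:
Placing characters:
  'm' => row 0
  'h' => row 1
  'l' => row 0
  'e' => row 1
  'a' => row 0
  'd' => row 1
Rows:
  Row 0: "mla"
  Row 1: "hed"
First row length: 3

3


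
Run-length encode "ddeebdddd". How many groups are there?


Input: ddeebdddd
Scanning for consecutive runs:
  Group 1: 'd' x 2 (positions 0-1)
  Group 2: 'e' x 2 (positions 2-3)
  Group 3: 'b' x 1 (positions 4-4)
  Group 4: 'd' x 4 (positions 5-8)
Total groups: 4

4


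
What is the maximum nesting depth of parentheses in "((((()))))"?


Input: "((((()))))"
Tracking depth:
  Position 0 '(': depth becomes 1
  Position 1 '(': depth becomes 2
  Position 2 '(': depth becomes 3
  Position 3 '(': depth becomes 4
  Position 4 '(': depth becomes 5
  Position 5 ')': depth becomes 4
  Position 6 ')': depth becomes 3
  Position 7 ')': depth becomes 2
  Position 8 ')': depth becomes 1
  Position 9 ')': depth becomes 0
Maximum depth reached: 5

5


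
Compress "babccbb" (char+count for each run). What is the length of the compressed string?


Input: babccbb
Runs:
  'b' x 1 => "b1"
  'a' x 1 => "a1"
  'b' x 1 => "b1"
  'c' x 2 => "c2"
  'b' x 2 => "b2"
Compressed: "b1a1b1c2b2"
Compressed length: 10

10


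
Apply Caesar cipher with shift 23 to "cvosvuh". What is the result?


Caesar cipher: shift "cvosvuh" by 23
  'c' (pos 2) + 23 = pos 25 = 'z'
  'v' (pos 21) + 23 = pos 18 = 's'
  'o' (pos 14) + 23 = pos 11 = 'l'
  's' (pos 18) + 23 = pos 15 = 'p'
  'v' (pos 21) + 23 = pos 18 = 's'
  'u' (pos 20) + 23 = pos 17 = 'r'
  'h' (pos 7) + 23 = pos 4 = 'e'
Result: zslpsre

zslpsre


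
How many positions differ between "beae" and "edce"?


Comparing "beae" and "edce" position by position:
  Position 0: 'b' vs 'e' => DIFFER
  Position 1: 'e' vs 'd' => DIFFER
  Position 2: 'a' vs 'c' => DIFFER
  Position 3: 'e' vs 'e' => same
Positions that differ: 3

3


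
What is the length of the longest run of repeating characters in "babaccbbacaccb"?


Input: "babaccbbacaccb"
Scanning for longest run:
  Position 1 ('a'): new char, reset run to 1
  Position 2 ('b'): new char, reset run to 1
  Position 3 ('a'): new char, reset run to 1
  Position 4 ('c'): new char, reset run to 1
  Position 5 ('c'): continues run of 'c', length=2
  Position 6 ('b'): new char, reset run to 1
  Position 7 ('b'): continues run of 'b', length=2
  Position 8 ('a'): new char, reset run to 1
  Position 9 ('c'): new char, reset run to 1
  Position 10 ('a'): new char, reset run to 1
  Position 11 ('c'): new char, reset run to 1
  Position 12 ('c'): continues run of 'c', length=2
  Position 13 ('b'): new char, reset run to 1
Longest run: 'c' with length 2

2


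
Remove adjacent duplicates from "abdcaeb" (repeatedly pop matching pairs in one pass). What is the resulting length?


Input: abdcaeb
Stack-based adjacent duplicate removal:
  Read 'a': push. Stack: a
  Read 'b': push. Stack: ab
  Read 'd': push. Stack: abd
  Read 'c': push. Stack: abdc
  Read 'a': push. Stack: abdca
  Read 'e': push. Stack: abdcae
  Read 'b': push. Stack: abdcaeb
Final stack: "abdcaeb" (length 7)

7


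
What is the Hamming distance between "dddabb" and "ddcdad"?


Comparing "dddabb" and "ddcdad" position by position:
  Position 0: 'd' vs 'd' => same
  Position 1: 'd' vs 'd' => same
  Position 2: 'd' vs 'c' => differ
  Position 3: 'a' vs 'd' => differ
  Position 4: 'b' vs 'a' => differ
  Position 5: 'b' vs 'd' => differ
Total differences (Hamming distance): 4

4


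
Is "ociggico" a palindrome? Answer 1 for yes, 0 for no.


Input: ociggico
Reversed: ociggico
  Compare pos 0 ('o') with pos 7 ('o'): match
  Compare pos 1 ('c') with pos 6 ('c'): match
  Compare pos 2 ('i') with pos 5 ('i'): match
  Compare pos 3 ('g') with pos 4 ('g'): match
Result: palindrome

1


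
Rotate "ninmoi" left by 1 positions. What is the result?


Input: "ninmoi", rotate left by 1
First 1 characters: "n"
Remaining characters: "inmoi"
Concatenate remaining + first: "inmoi" + "n" = "inmoin"

inmoin


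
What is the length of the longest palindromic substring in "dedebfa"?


Input: "dedebfa"
Checking substrings for palindromes:
  [0:3] "ded" (len 3) => palindrome
  [1:4] "ede" (len 3) => palindrome
Longest palindromic substring: "ded" with length 3

3


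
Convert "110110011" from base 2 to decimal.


Input: "110110011" in base 2
Positional expansion:
  Digit '1' (value 1) x 2^8 = 256
  Digit '1' (value 1) x 2^7 = 128
  Digit '0' (value 0) x 2^6 = 0
  Digit '1' (value 1) x 2^5 = 32
  Digit '1' (value 1) x 2^4 = 16
  Digit '0' (value 0) x 2^3 = 0
  Digit '0' (value 0) x 2^2 = 0
  Digit '1' (value 1) x 2^1 = 2
  Digit '1' (value 1) x 2^0 = 1
Sum = 435

435


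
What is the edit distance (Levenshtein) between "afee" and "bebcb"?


Computing edit distance: "afee" -> "bebcb"
DP table:
           b    e    b    c    b
      0    1    2    3    4    5
  a   1    1    2    3    4    5
  f   2    2    2    3    4    5
  e   3    3    2    3    4    5
  e   4    4    3    3    4    5
Edit distance = dp[4][5] = 5

5


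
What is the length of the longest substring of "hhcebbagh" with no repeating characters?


Input: "hhcebbagh"
Sliding window (track last position of each char):
  Position 0 ('h'): window [0,0] length 1 -- new best
  Position 1 ('h'): repeat (last at 0), move window start to 1
  Position 1 ('h'): window [1,1] length 1
  Position 2 ('c'): window [1,2] length 2 -- new best
  Position 3 ('e'): window [1,3] length 3 -- new best
  Position 4 ('b'): window [1,4] length 4 -- new best
  Position 5 ('b'): repeat (last at 4), move window start to 5
  Position 5 ('b'): window [5,5] length 1
  Position 6 ('a'): window [5,6] length 2
  Position 7 ('g'): window [5,7] length 3
  Position 8 ('h'): window [5,8] length 4
Longest substring with no repeats: "hceb" with length 4

4


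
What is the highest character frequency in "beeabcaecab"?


Input: beeabcaecab
Character counts:
  'a': 3
  'b': 3
  'c': 2
  'e': 3
Maximum frequency: 3

3


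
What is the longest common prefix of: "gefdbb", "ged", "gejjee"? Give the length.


Words: gefdbb, ged, gejjee
  Position 0: all 'g' => match
  Position 1: all 'e' => match
  Position 2: ('f', 'd', 'j') => mismatch, stop
LCP = "ge" (length 2)

2


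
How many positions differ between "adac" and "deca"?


Comparing "adac" and "deca" position by position:
  Position 0: 'a' vs 'd' => DIFFER
  Position 1: 'd' vs 'e' => DIFFER
  Position 2: 'a' vs 'c' => DIFFER
  Position 3: 'c' vs 'a' => DIFFER
Positions that differ: 4

4


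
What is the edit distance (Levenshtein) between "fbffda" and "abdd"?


Computing edit distance: "fbffda" -> "abdd"
DP table:
           a    b    d    d
      0    1    2    3    4
  f   1    1    2    3    4
  b   2    2    1    2    3
  f   3    3    2    2    3
  f   4    4    3    3    3
  d   5    5    4    3    3
  a   6    5    5    4    4
Edit distance = dp[6][4] = 4

4


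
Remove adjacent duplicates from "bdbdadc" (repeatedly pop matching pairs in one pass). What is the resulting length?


Input: bdbdadc
Stack-based adjacent duplicate removal:
  Read 'b': push. Stack: b
  Read 'd': push. Stack: bd
  Read 'b': push. Stack: bdb
  Read 'd': push. Stack: bdbd
  Read 'a': push. Stack: bdbda
  Read 'd': push. Stack: bdbdad
  Read 'c': push. Stack: bdbdadc
Final stack: "bdbdadc" (length 7)

7


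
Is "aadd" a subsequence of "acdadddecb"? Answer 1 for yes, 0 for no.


Check if "aadd" is a subsequence of "acdadddecb"
Greedy scan:
  Position 0 ('a'): matches sub[0] = 'a'
  Position 1 ('c'): no match needed
  Position 2 ('d'): no match needed
  Position 3 ('a'): matches sub[1] = 'a'
  Position 4 ('d'): matches sub[2] = 'd'
  Position 5 ('d'): matches sub[3] = 'd'
  Position 6 ('d'): no match needed
  Position 7 ('e'): no match needed
  Position 8 ('c'): no match needed
  Position 9 ('b'): no match needed
All 4 characters matched => is a subsequence

1


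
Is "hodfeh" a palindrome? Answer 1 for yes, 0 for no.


Input: hodfeh
Reversed: hefdoh
  Compare pos 0 ('h') with pos 5 ('h'): match
  Compare pos 1 ('o') with pos 4 ('e'): MISMATCH
  Compare pos 2 ('d') with pos 3 ('f'): MISMATCH
Result: not a palindrome

0


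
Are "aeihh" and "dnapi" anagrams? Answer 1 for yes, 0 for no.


Strings: "aeihh", "dnapi"
Sorted first:  aehhi
Sorted second: adinp
Differ at position 1: 'e' vs 'd' => not anagrams

0


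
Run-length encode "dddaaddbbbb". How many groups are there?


Input: dddaaddbbbb
Scanning for consecutive runs:
  Group 1: 'd' x 3 (positions 0-2)
  Group 2: 'a' x 2 (positions 3-4)
  Group 3: 'd' x 2 (positions 5-6)
  Group 4: 'b' x 4 (positions 7-10)
Total groups: 4

4


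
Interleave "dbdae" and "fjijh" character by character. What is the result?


Interleaving "dbdae" and "fjijh":
  Position 0: 'd' from first, 'f' from second => "df"
  Position 1: 'b' from first, 'j' from second => "bj"
  Position 2: 'd' from first, 'i' from second => "di"
  Position 3: 'a' from first, 'j' from second => "aj"
  Position 4: 'e' from first, 'h' from second => "eh"
Result: dfbjdiajeh

dfbjdiajeh


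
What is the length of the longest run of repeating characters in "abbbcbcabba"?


Input: "abbbcbcabba"
Scanning for longest run:
  Position 1 ('b'): new char, reset run to 1
  Position 2 ('b'): continues run of 'b', length=2
  Position 3 ('b'): continues run of 'b', length=3
  Position 4 ('c'): new char, reset run to 1
  Position 5 ('b'): new char, reset run to 1
  Position 6 ('c'): new char, reset run to 1
  Position 7 ('a'): new char, reset run to 1
  Position 8 ('b'): new char, reset run to 1
  Position 9 ('b'): continues run of 'b', length=2
  Position 10 ('a'): new char, reset run to 1
Longest run: 'b' with length 3

3


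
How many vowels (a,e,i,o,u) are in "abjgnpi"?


Input: abjgnpi
Checking each character:
  'a' at position 0: vowel (running total: 1)
  'b' at position 1: consonant
  'j' at position 2: consonant
  'g' at position 3: consonant
  'n' at position 4: consonant
  'p' at position 5: consonant
  'i' at position 6: vowel (running total: 2)
Total vowels: 2

2


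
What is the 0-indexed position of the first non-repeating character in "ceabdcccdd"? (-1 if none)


Input: ceabdcccdd
Character frequencies:
  'a': 1
  'b': 1
  'c': 4
  'd': 3
  'e': 1
Scanning left to right for freq == 1:
  Position 0 ('c'): freq=4, skip
  Position 1 ('e'): unique! => answer = 1

1


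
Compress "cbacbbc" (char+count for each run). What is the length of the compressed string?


Input: cbacbbc
Runs:
  'c' x 1 => "c1"
  'b' x 1 => "b1"
  'a' x 1 => "a1"
  'c' x 1 => "c1"
  'b' x 2 => "b2"
  'c' x 1 => "c1"
Compressed: "c1b1a1c1b2c1"
Compressed length: 12

12


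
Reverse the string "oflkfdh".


Input: oflkfdh
Reading characters right to left:
  Position 6: 'h'
  Position 5: 'd'
  Position 4: 'f'
  Position 3: 'k'
  Position 2: 'l'
  Position 1: 'f'
  Position 0: 'o'
Reversed: hdfklfo

hdfklfo


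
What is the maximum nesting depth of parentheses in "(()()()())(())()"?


Input: "(()()()())(())()"
Tracking depth:
  Position 0 '(': depth becomes 1
  Position 1 '(': depth becomes 2
  Position 2 ')': depth becomes 1
  Position 3 '(': depth becomes 2
  Position 4 ')': depth becomes 1
  Position 5 '(': depth becomes 2
  Position 6 ')': depth becomes 1
  Position 7 '(': depth becomes 2
  Position 8 ')': depth becomes 1
  Position 9 ')': depth becomes 0
  Position 10 '(': depth becomes 1
  Position 11 '(': depth becomes 2
  Position 12 ')': depth becomes 1
  Position 13 ')': depth becomes 0
  Position 14 '(': depth becomes 1
  Position 15 ')': depth becomes 0
Maximum depth reached: 2

2


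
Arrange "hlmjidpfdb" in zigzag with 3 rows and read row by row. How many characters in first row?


Zigzag "hlmjidpfdb" into 3 rows:
Placing characters:
  'h' => row 0
  'l' => row 1
  'm' => row 2
  'j' => row 1
  'i' => row 0
  'd' => row 1
  'p' => row 2
  'f' => row 1
  'd' => row 0
  'b' => row 1
Rows:
  Row 0: "hid"
  Row 1: "ljdfb"
  Row 2: "mp"
First row length: 3

3


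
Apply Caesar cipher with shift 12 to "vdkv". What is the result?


Caesar cipher: shift "vdkv" by 12
  'v' (pos 21) + 12 = pos 7 = 'h'
  'd' (pos 3) + 12 = pos 15 = 'p'
  'k' (pos 10) + 12 = pos 22 = 'w'
  'v' (pos 21) + 12 = pos 7 = 'h'
Result: hpwh

hpwh


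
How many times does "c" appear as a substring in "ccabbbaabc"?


Searching for "c" in "ccabbbaabc"
Scanning each position:
  Position 0: "c" => MATCH
  Position 1: "c" => MATCH
  Position 2: "a" => no
  Position 3: "b" => no
  Position 4: "b" => no
  Position 5: "b" => no
  Position 6: "a" => no
  Position 7: "a" => no
  Position 8: "b" => no
  Position 9: "c" => MATCH
Total occurrences: 3

3


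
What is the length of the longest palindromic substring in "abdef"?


Input: "abdef"
Checking substrings for palindromes:
  No multi-char palindromic substrings found
Longest palindromic substring: "a" with length 1

1


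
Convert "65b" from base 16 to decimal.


Input: "65b" in base 16
Positional expansion:
  Digit '6' (value 6) x 16^2 = 1536
  Digit '5' (value 5) x 16^1 = 80
  Digit 'b' (value 11) x 16^0 = 11
Sum = 1627

1627


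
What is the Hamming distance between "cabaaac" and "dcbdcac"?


Comparing "cabaaac" and "dcbdcac" position by position:
  Position 0: 'c' vs 'd' => differ
  Position 1: 'a' vs 'c' => differ
  Position 2: 'b' vs 'b' => same
  Position 3: 'a' vs 'd' => differ
  Position 4: 'a' vs 'c' => differ
  Position 5: 'a' vs 'a' => same
  Position 6: 'c' vs 'c' => same
Total differences (Hamming distance): 4

4


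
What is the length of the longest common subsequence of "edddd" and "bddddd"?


LCS of "edddd" and "bddddd"
DP table:
           b    d    d    d    d    d
      0    0    0    0    0    0    0
  e   0    0    0    0    0    0    0
  d   0    0    1    1    1    1    1
  d   0    0    1    2    2    2    2
  d   0    0    1    2    3    3    3
  d   0    0    1    2    3    4    4
LCS length = dp[5][6] = 4

4


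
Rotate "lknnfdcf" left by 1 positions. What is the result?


Input: "lknnfdcf", rotate left by 1
First 1 characters: "l"
Remaining characters: "knnfdcf"
Concatenate remaining + first: "knnfdcf" + "l" = "knnfdcfl"

knnfdcfl


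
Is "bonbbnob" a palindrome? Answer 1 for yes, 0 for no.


Input: bonbbnob
Reversed: bonbbnob
  Compare pos 0 ('b') with pos 7 ('b'): match
  Compare pos 1 ('o') with pos 6 ('o'): match
  Compare pos 2 ('n') with pos 5 ('n'): match
  Compare pos 3 ('b') with pos 4 ('b'): match
Result: palindrome

1


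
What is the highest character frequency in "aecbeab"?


Input: aecbeab
Character counts:
  'a': 2
  'b': 2
  'c': 1
  'e': 2
Maximum frequency: 2

2


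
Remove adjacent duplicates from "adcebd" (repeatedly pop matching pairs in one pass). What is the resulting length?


Input: adcebd
Stack-based adjacent duplicate removal:
  Read 'a': push. Stack: a
  Read 'd': push. Stack: ad
  Read 'c': push. Stack: adc
  Read 'e': push. Stack: adce
  Read 'b': push. Stack: adceb
  Read 'd': push. Stack: adcebd
Final stack: "adcebd" (length 6)

6


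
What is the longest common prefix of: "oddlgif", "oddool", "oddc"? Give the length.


Words: oddlgif, oddool, oddc
  Position 0: all 'o' => match
  Position 1: all 'd' => match
  Position 2: all 'd' => match
  Position 3: ('l', 'o', 'c') => mismatch, stop
LCP = "odd" (length 3)

3


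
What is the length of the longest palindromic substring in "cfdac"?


Input: "cfdac"
Checking substrings for palindromes:
  No multi-char palindromic substrings found
Longest palindromic substring: "c" with length 1

1


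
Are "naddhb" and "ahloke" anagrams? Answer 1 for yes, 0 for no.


Strings: "naddhb", "ahloke"
Sorted first:  abddhn
Sorted second: aehklo
Differ at position 1: 'b' vs 'e' => not anagrams

0


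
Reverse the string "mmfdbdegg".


Input: mmfdbdegg
Reading characters right to left:
  Position 8: 'g'
  Position 7: 'g'
  Position 6: 'e'
  Position 5: 'd'
  Position 4: 'b'
  Position 3: 'd'
  Position 2: 'f'
  Position 1: 'm'
  Position 0: 'm'
Reversed: ggedbdfmm

ggedbdfmm


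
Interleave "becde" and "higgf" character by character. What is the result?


Interleaving "becde" and "higgf":
  Position 0: 'b' from first, 'h' from second => "bh"
  Position 1: 'e' from first, 'i' from second => "ei"
  Position 2: 'c' from first, 'g' from second => "cg"
  Position 3: 'd' from first, 'g' from second => "dg"
  Position 4: 'e' from first, 'f' from second => "ef"
Result: bheicgdgef

bheicgdgef


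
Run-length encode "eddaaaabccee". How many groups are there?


Input: eddaaaabccee
Scanning for consecutive runs:
  Group 1: 'e' x 1 (positions 0-0)
  Group 2: 'd' x 2 (positions 1-2)
  Group 3: 'a' x 4 (positions 3-6)
  Group 4: 'b' x 1 (positions 7-7)
  Group 5: 'c' x 2 (positions 8-9)
  Group 6: 'e' x 2 (positions 10-11)
Total groups: 6

6


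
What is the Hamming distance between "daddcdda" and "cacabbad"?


Comparing "daddcdda" and "cacabbad" position by position:
  Position 0: 'd' vs 'c' => differ
  Position 1: 'a' vs 'a' => same
  Position 2: 'd' vs 'c' => differ
  Position 3: 'd' vs 'a' => differ
  Position 4: 'c' vs 'b' => differ
  Position 5: 'd' vs 'b' => differ
  Position 6: 'd' vs 'a' => differ
  Position 7: 'a' vs 'd' => differ
Total differences (Hamming distance): 7

7


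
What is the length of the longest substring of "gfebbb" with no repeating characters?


Input: "gfebbb"
Sliding window (track last position of each char):
  Position 0 ('g'): window [0,0] length 1 -- new best
  Position 1 ('f'): window [0,1] length 2 -- new best
  Position 2 ('e'): window [0,2] length 3 -- new best
  Position 3 ('b'): window [0,3] length 4 -- new best
  Position 4 ('b'): repeat (last at 3), move window start to 4
  Position 4 ('b'): window [4,4] length 1
  Position 5 ('b'): repeat (last at 4), move window start to 5
  Position 5 ('b'): window [5,5] length 1
Longest substring with no repeats: "gfeb" with length 4

4


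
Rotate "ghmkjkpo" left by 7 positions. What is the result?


Input: "ghmkjkpo", rotate left by 7
First 7 characters: "ghmkjkp"
Remaining characters: "o"
Concatenate remaining + first: "o" + "ghmkjkp" = "oghmkjkp"

oghmkjkp


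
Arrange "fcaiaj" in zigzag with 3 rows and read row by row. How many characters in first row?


Zigzag "fcaiaj" into 3 rows:
Placing characters:
  'f' => row 0
  'c' => row 1
  'a' => row 2
  'i' => row 1
  'a' => row 0
  'j' => row 1
Rows:
  Row 0: "fa"
  Row 1: "cij"
  Row 2: "a"
First row length: 2

2


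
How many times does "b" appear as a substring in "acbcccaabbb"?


Searching for "b" in "acbcccaabbb"
Scanning each position:
  Position 0: "a" => no
  Position 1: "c" => no
  Position 2: "b" => MATCH
  Position 3: "c" => no
  Position 4: "c" => no
  Position 5: "c" => no
  Position 6: "a" => no
  Position 7: "a" => no
  Position 8: "b" => MATCH
  Position 9: "b" => MATCH
  Position 10: "b" => MATCH
Total occurrences: 4

4


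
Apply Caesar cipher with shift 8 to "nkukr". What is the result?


Caesar cipher: shift "nkukr" by 8
  'n' (pos 13) + 8 = pos 21 = 'v'
  'k' (pos 10) + 8 = pos 18 = 's'
  'u' (pos 20) + 8 = pos 2 = 'c'
  'k' (pos 10) + 8 = pos 18 = 's'
  'r' (pos 17) + 8 = pos 25 = 'z'
Result: vscsz

vscsz


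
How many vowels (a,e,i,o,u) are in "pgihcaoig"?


Input: pgihcaoig
Checking each character:
  'p' at position 0: consonant
  'g' at position 1: consonant
  'i' at position 2: vowel (running total: 1)
  'h' at position 3: consonant
  'c' at position 4: consonant
  'a' at position 5: vowel (running total: 2)
  'o' at position 6: vowel (running total: 3)
  'i' at position 7: vowel (running total: 4)
  'g' at position 8: consonant
Total vowels: 4

4


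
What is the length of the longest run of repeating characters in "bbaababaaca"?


Input: "bbaababaaca"
Scanning for longest run:
  Position 1 ('b'): continues run of 'b', length=2
  Position 2 ('a'): new char, reset run to 1
  Position 3 ('a'): continues run of 'a', length=2
  Position 4 ('b'): new char, reset run to 1
  Position 5 ('a'): new char, reset run to 1
  Position 6 ('b'): new char, reset run to 1
  Position 7 ('a'): new char, reset run to 1
  Position 8 ('a'): continues run of 'a', length=2
  Position 9 ('c'): new char, reset run to 1
  Position 10 ('a'): new char, reset run to 1
Longest run: 'b' with length 2

2


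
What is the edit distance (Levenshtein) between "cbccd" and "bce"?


Computing edit distance: "cbccd" -> "bce"
DP table:
           b    c    e
      0    1    2    3
  c   1    1    1    2
  b   2    1    2    2
  c   3    2    1    2
  c   4    3    2    2
  d   5    4    3    3
Edit distance = dp[5][3] = 3

3


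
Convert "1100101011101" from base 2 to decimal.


Input: "1100101011101" in base 2
Positional expansion:
  Digit '1' (value 1) x 2^12 = 4096
  Digit '1' (value 1) x 2^11 = 2048
  Digit '0' (value 0) x 2^10 = 0
  Digit '0' (value 0) x 2^9 = 0
  Digit '1' (value 1) x 2^8 = 256
  Digit '0' (value 0) x 2^7 = 0
  Digit '1' (value 1) x 2^6 = 64
  Digit '0' (value 0) x 2^5 = 0
  Digit '1' (value 1) x 2^4 = 16
  Digit '1' (value 1) x 2^3 = 8
  Digit '1' (value 1) x 2^2 = 4
  Digit '0' (value 0) x 2^1 = 0
  Digit '1' (value 1) x 2^0 = 1
Sum = 6493

6493


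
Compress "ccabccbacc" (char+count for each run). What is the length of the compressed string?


Input: ccabccbacc
Runs:
  'c' x 2 => "c2"
  'a' x 1 => "a1"
  'b' x 1 => "b1"
  'c' x 2 => "c2"
  'b' x 1 => "b1"
  'a' x 1 => "a1"
  'c' x 2 => "c2"
Compressed: "c2a1b1c2b1a1c2"
Compressed length: 14

14


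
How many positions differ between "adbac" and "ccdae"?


Comparing "adbac" and "ccdae" position by position:
  Position 0: 'a' vs 'c' => DIFFER
  Position 1: 'd' vs 'c' => DIFFER
  Position 2: 'b' vs 'd' => DIFFER
  Position 3: 'a' vs 'a' => same
  Position 4: 'c' vs 'e' => DIFFER
Positions that differ: 4

4


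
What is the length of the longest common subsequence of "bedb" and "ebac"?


LCS of "bedb" and "ebac"
DP table:
           e    b    a    c
      0    0    0    0    0
  b   0    0    1    1    1
  e   0    1    1    1    1
  d   0    1    1    1    1
  b   0    1    2    2    2
LCS length = dp[4][4] = 2

2


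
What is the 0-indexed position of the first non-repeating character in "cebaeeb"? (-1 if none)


Input: cebaeeb
Character frequencies:
  'a': 1
  'b': 2
  'c': 1
  'e': 3
Scanning left to right for freq == 1:
  Position 0 ('c'): unique! => answer = 0

0
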